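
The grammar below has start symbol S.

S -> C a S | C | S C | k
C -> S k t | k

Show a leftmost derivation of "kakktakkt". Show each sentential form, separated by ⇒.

S⇒CaS⇒kaS⇒kaC⇒kaSkt⇒kaCaSkt⇒kaSktaSkt⇒kaCktaSkt⇒kakktaSkt⇒kakktaCkt⇒kakktakkt

S ⇒ CaS   [S -> C a S]
CaS ⇒ kaS   [C -> k]
kaS ⇒ kaC   [S -> C]
kaC ⇒ kaSkt   [C -> S k t]
kaSkt ⇒ kaCaSkt   [S -> C a S]
kaCaSkt ⇒ kaSktaSkt   [C -> S k t]
kaSktaSkt ⇒ kaCktaSkt   [S -> C]
kaCktaSkt ⇒ kakktaSkt   [C -> k]
kakktaSkt ⇒ kakktaCkt   [S -> C]
kakktaCkt ⇒ kakktakkt   [C -> k]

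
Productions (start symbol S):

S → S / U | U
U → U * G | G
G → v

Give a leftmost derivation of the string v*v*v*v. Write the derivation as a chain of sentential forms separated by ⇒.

S⇒U⇒U*G⇒U*G*G⇒U*G*G*G⇒G*G*G*G⇒v*G*G*G⇒v*v*G*G⇒v*v*v*G⇒v*v*v*v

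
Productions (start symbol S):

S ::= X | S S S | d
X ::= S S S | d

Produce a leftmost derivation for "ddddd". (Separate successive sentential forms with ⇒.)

S ⇒ SSS ⇒ SSSSS ⇒ dSSSS ⇒ dXSSS ⇒ ddSSS ⇒ ddXSS ⇒ dddSS ⇒ ddddS ⇒ ddddd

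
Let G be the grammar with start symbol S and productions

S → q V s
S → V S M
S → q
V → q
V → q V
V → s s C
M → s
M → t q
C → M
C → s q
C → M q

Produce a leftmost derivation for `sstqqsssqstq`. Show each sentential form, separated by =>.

S => VSM   [S → V S M]
VSM => ssCSM   [V → s s C]
ssCSM => ssMSM   [C → M]
ssMSM => sstqSM   [M → t q]
sstqSM => sstqqVsM   [S → q V s]
sstqqVsM => sstqqssCsM   [V → s s C]
sstqqssCsM => sstqqsssqsM   [C → s q]
sstqqsssqsM => sstqqsssqstq   [M → t q]

S=>VSM=>ssCSM=>ssMSM=>sstqSM=>sstqqVsM=>sstqqssCsM=>sstqqsssqsM=>sstqqsssqstq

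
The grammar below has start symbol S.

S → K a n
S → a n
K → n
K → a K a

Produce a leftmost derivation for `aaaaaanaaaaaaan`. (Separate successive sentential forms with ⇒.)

S⇒Kan⇒aKaan⇒aaKaaan⇒aaaKaaaan⇒aaaaKaaaaan⇒aaaaaKaaaaaan⇒aaaaaaKaaaaaaan⇒aaaaaanaaaaaaan

S ⇒ Kan   [S → K a n]
Kan ⇒ aKaan   [K → a K a]
aKaan ⇒ aaKaaan   [K → a K a]
aaKaaan ⇒ aaaKaaaan   [K → a K a]
aaaKaaaan ⇒ aaaaKaaaaan   [K → a K a]
aaaaKaaaaan ⇒ aaaaaKaaaaaan   [K → a K a]
aaaaaKaaaaaan ⇒ aaaaaaKaaaaaaan   [K → a K a]
aaaaaaKaaaaaaan ⇒ aaaaaanaaaaaaan   [K → n]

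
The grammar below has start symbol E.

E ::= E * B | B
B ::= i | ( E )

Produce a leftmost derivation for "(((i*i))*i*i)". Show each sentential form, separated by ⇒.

E ⇒ B   [E ::= B]
B ⇒ (E)   [B ::= ( E )]
(E) ⇒ (E*B)   [E ::= E * B]
(E*B) ⇒ (E*B*B)   [E ::= E * B]
(E*B*B) ⇒ (B*B*B)   [E ::= B]
(B*B*B) ⇒ ((E)*B*B)   [B ::= ( E )]
((E)*B*B) ⇒ ((B)*B*B)   [E ::= B]
((B)*B*B) ⇒ (((E))*B*B)   [B ::= ( E )]
(((E))*B*B) ⇒ (((E*B))*B*B)   [E ::= E * B]
(((E*B))*B*B) ⇒ (((B*B))*B*B)   [E ::= B]
(((B*B))*B*B) ⇒ (((i*B))*B*B)   [B ::= i]
(((i*B))*B*B) ⇒ (((i*i))*B*B)   [B ::= i]
(((i*i))*B*B) ⇒ (((i*i))*i*B)   [B ::= i]
(((i*i))*i*B) ⇒ (((i*i))*i*i)   [B ::= i]

E⇒B⇒(E)⇒(E*B)⇒(E*B*B)⇒(B*B*B)⇒((E)*B*B)⇒((B)*B*B)⇒(((E))*B*B)⇒(((E*B))*B*B)⇒(((B*B))*B*B)⇒(((i*B))*B*B)⇒(((i*i))*B*B)⇒(((i*i))*i*B)⇒(((i*i))*i*i)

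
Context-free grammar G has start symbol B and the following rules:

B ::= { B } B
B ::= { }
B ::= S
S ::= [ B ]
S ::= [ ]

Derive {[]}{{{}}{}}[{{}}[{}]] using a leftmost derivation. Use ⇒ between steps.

B ⇒ {B}B   [B ::= { B } B]
{B}B ⇒ {S}B   [B ::= S]
{S}B ⇒ {[]}B   [S ::= [ ]]
{[]}B ⇒ {[]}{B}B   [B ::= { B } B]
{[]}{B}B ⇒ {[]}{{B}B}B   [B ::= { B } B]
{[]}{{B}B}B ⇒ {[]}{{{}}B}B   [B ::= { }]
{[]}{{{}}B}B ⇒ {[]}{{{}}{}}B   [B ::= { }]
{[]}{{{}}{}}B ⇒ {[]}{{{}}{}}S   [B ::= S]
{[]}{{{}}{}}S ⇒ {[]}{{{}}{}}[B]   [S ::= [ B ]]
{[]}{{{}}{}}[B] ⇒ {[]}{{{}}{}}[{B}B]   [B ::= { B } B]
{[]}{{{}}{}}[{B}B] ⇒ {[]}{{{}}{}}[{{}}B]   [B ::= { }]
{[]}{{{}}{}}[{{}}B] ⇒ {[]}{{{}}{}}[{{}}S]   [B ::= S]
{[]}{{{}}{}}[{{}}S] ⇒ {[]}{{{}}{}}[{{}}[B]]   [S ::= [ B ]]
{[]}{{{}}{}}[{{}}[B]] ⇒ {[]}{{{}}{}}[{{}}[{}]]   [B ::= { }]

B⇒{B}B⇒{S}B⇒{[]}B⇒{[]}{B}B⇒{[]}{{B}B}B⇒{[]}{{{}}B}B⇒{[]}{{{}}{}}B⇒{[]}{{{}}{}}S⇒{[]}{{{}}{}}[B]⇒{[]}{{{}}{}}[{B}B]⇒{[]}{{{}}{}}[{{}}B]⇒{[]}{{{}}{}}[{{}}S]⇒{[]}{{{}}{}}[{{}}[B]]⇒{[]}{{{}}{}}[{{}}[{}]]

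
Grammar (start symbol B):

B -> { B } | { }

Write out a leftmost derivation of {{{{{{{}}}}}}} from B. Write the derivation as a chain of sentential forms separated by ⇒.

B ⇒ {B} ⇒ {{B}} ⇒ {{{B}}} ⇒ {{{{B}}}} ⇒ {{{{{B}}}}} ⇒ {{{{{{B}}}}}} ⇒ {{{{{{{}}}}}}}

B ⇒ {B}   [B -> { B }]
{B} ⇒ {{B}}   [B -> { B }]
{{B}} ⇒ {{{B}}}   [B -> { B }]
{{{B}}} ⇒ {{{{B}}}}   [B -> { B }]
{{{{B}}}} ⇒ {{{{{B}}}}}   [B -> { B }]
{{{{{B}}}}} ⇒ {{{{{{B}}}}}}   [B -> { B }]
{{{{{{B}}}}}} ⇒ {{{{{{{}}}}}}}   [B -> { }]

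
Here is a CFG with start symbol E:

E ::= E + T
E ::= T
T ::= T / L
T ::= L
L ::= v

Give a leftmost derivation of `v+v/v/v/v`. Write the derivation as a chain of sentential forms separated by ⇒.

E ⇒ E+T   [E ::= E + T]
E+T ⇒ T+T   [E ::= T]
T+T ⇒ L+T   [T ::= L]
L+T ⇒ v+T   [L ::= v]
v+T ⇒ v+T/L   [T ::= T / L]
v+T/L ⇒ v+T/L/L   [T ::= T / L]
v+T/L/L ⇒ v+T/L/L/L   [T ::= T / L]
v+T/L/L/L ⇒ v+L/L/L/L   [T ::= L]
v+L/L/L/L ⇒ v+v/L/L/L   [L ::= v]
v+v/L/L/L ⇒ v+v/v/L/L   [L ::= v]
v+v/v/L/L ⇒ v+v/v/v/L   [L ::= v]
v+v/v/v/L ⇒ v+v/v/v/v   [L ::= v]

E ⇒ E+T ⇒ T+T ⇒ L+T ⇒ v+T ⇒ v+T/L ⇒ v+T/L/L ⇒ v+T/L/L/L ⇒ v+L/L/L/L ⇒ v+v/L/L/L ⇒ v+v/v/L/L ⇒ v+v/v/v/L ⇒ v+v/v/v/v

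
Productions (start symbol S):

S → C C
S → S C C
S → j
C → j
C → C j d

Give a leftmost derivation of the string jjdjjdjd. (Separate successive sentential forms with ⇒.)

S ⇒ CC   [S → C C]
CC ⇒ CjdC   [C → C j d]
CjdC ⇒ jjdC   [C → j]
jjdC ⇒ jjdCjd   [C → C j d]
jjdCjd ⇒ jjdCjdjd   [C → C j d]
jjdCjdjd ⇒ jjdjjdjd   [C → j]

S ⇒ CC ⇒ CjdC ⇒ jjdC ⇒ jjdCjd ⇒ jjdCjdjd ⇒ jjdjjdjd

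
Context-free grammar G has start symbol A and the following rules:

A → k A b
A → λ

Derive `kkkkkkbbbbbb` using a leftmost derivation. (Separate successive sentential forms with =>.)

A => kAb => kkAbb => kkkAbbb => kkkkAbbbb => kkkkkAbbbbb => kkkkkkAbbbbbb => kkkkkkbbbbbb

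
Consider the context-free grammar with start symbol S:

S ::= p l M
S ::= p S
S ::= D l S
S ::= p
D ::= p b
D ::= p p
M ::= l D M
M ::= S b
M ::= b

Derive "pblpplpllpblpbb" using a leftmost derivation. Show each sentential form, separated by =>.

S => DlS   [S ::= D l S]
DlS => pblS   [D ::= p b]
pblS => pblDlS   [S ::= D l S]
pblDlS => pblpplS   [D ::= p p]
pblpplS => pblpplplM   [S ::= p l M]
pblpplplM => pblpplpllDM   [M ::= l D M]
pblpplpllDM => pblpplpllpbM   [D ::= p b]
pblpplpllpbM => pblpplpllpblDM   [M ::= l D M]
pblpplpllpblDM => pblpplpllpblpbM   [D ::= p b]
pblpplpllpblpbM => pblpplpllpblpbb   [M ::= b]

S => DlS => pblS => pblDlS => pblpplS => pblpplplM => pblpplpllDM => pblpplpllpbM => pblpplpllpblDM => pblpplpllpblpbM => pblpplpllpblpbb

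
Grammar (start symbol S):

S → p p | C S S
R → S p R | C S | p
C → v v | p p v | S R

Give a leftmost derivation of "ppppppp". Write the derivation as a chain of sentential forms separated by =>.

S => CSS   [S → C S S]
CSS => SRSS   [C → S R]
SRSS => ppRSS   [S → p p]
ppRSS => pppSS   [R → p]
pppSS => pppppS   [S → p p]
pppppS => ppppppp   [S → p p]

S => CSS => SRSS => ppRSS => pppSS => pppppS => ppppppp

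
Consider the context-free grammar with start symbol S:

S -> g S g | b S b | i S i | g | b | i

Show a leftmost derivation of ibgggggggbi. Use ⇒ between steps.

S ⇒ iSi ⇒ ibSbi ⇒ ibgSgbi ⇒ ibggSggbi ⇒ ibgggSgggbi ⇒ ibgggggggbi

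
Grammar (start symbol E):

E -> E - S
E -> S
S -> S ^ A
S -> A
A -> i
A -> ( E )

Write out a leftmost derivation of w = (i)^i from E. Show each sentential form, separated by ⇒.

E ⇒ S ⇒ S^A ⇒ A^A ⇒ (E)^A ⇒ (S)^A ⇒ (A)^A ⇒ (i)^A ⇒ (i)^i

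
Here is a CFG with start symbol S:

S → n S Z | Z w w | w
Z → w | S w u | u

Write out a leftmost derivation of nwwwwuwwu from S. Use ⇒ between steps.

S ⇒ nSZ ⇒ nZwwZ ⇒ nSwuwwZ ⇒ nZwwwuwwZ ⇒ nwwwwuwwZ ⇒ nwwwwuwwu

S ⇒ nSZ   [S → n S Z]
nSZ ⇒ nZwwZ   [S → Z w w]
nZwwZ ⇒ nSwuwwZ   [Z → S w u]
nSwuwwZ ⇒ nZwwwuwwZ   [S → Z w w]
nZwwwuwwZ ⇒ nwwwwuwwZ   [Z → w]
nwwwwuwwZ ⇒ nwwwwuwwu   [Z → u]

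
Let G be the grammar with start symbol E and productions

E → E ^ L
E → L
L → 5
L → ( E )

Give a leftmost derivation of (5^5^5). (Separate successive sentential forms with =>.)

E => L   [E → L]
L => (E)   [L → ( E )]
(E) => (E^L)   [E → E ^ L]
(E^L) => (E^L^L)   [E → E ^ L]
(E^L^L) => (L^L^L)   [E → L]
(L^L^L) => (5^L^L)   [L → 5]
(5^L^L) => (5^5^L)   [L → 5]
(5^5^L) => (5^5^5)   [L → 5]

E => L => (E) => (E^L) => (E^L^L) => (L^L^L) => (5^L^L) => (5^5^L) => (5^5^5)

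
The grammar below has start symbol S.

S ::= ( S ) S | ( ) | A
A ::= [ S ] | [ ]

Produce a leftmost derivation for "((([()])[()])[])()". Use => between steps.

S => (S)S   [S ::= ( S ) S]
(S)S => ((S)S)S   [S ::= ( S ) S]
((S)S)S => (((S)S)S)S   [S ::= ( S ) S]
(((S)S)S)S => (((A)S)S)S   [S ::= A]
(((A)S)S)S => ((([S])S)S)S   [A ::= [ S ]]
((([S])S)S)S => ((([()])S)S)S   [S ::= ( )]
((([()])S)S)S => ((([()])A)S)S   [S ::= A]
((([()])A)S)S => ((([()])[S])S)S   [A ::= [ S ]]
((([()])[S])S)S => ((([()])[()])S)S   [S ::= ( )]
((([()])[()])S)S => ((([()])[()])A)S   [S ::= A]
((([()])[()])A)S => ((([()])[()])[])S   [A ::= [ ]]
((([()])[()])[])S => ((([()])[()])[])()   [S ::= ( )]

S=>(S)S=>((S)S)S=>(((S)S)S)S=>(((A)S)S)S=>((([S])S)S)S=>((([()])S)S)S=>((([()])A)S)S=>((([()])[S])S)S=>((([()])[()])S)S=>((([()])[()])A)S=>((([()])[()])[])S=>((([()])[()])[])()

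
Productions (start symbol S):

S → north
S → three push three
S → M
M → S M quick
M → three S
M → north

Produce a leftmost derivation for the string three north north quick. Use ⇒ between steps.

S ⇒ M   [S → M]
M ⇒ three S   [M → three S]
three S ⇒ three M   [S → M]
three M ⇒ three S M quick   [M → S M quick]
three S M quick ⇒ three north M quick   [S → north]
three north M quick ⇒ three north north quick   [M → north]

S ⇒ M ⇒ three S ⇒ three M ⇒ three S M quick ⇒ three north M quick ⇒ three north north quick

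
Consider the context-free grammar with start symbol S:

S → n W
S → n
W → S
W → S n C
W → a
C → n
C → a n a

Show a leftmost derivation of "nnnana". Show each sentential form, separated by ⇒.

S ⇒ nW ⇒ nSnC ⇒ nnnC ⇒ nnnana

S ⇒ nW   [S → n W]
nW ⇒ nSnC   [W → S n C]
nSnC ⇒ nnnC   [S → n]
nnnC ⇒ nnnana   [C → a n a]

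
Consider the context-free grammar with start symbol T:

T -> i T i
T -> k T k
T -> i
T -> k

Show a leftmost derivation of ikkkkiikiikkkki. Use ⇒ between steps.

T⇒iTi⇒ikTki⇒ikkTkki⇒ikkkTkkki⇒ikkkkTkkkki⇒ikkkkiTikkkki⇒ikkkkiiTiikkkki⇒ikkkkiikiikkkki

T ⇒ iTi   [T -> i T i]
iTi ⇒ ikTki   [T -> k T k]
ikTki ⇒ ikkTkki   [T -> k T k]
ikkTkki ⇒ ikkkTkkki   [T -> k T k]
ikkkTkkki ⇒ ikkkkTkkkki   [T -> k T k]
ikkkkTkkkki ⇒ ikkkkiTikkkki   [T -> i T i]
ikkkkiTikkkki ⇒ ikkkkiiTiikkkki   [T -> i T i]
ikkkkiiTiikkkki ⇒ ikkkkiikiikkkki   [T -> k]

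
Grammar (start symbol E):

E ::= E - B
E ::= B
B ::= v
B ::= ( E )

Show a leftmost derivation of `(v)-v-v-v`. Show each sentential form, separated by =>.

E => E-B   [E ::= E - B]
E-B => E-B-B   [E ::= E - B]
E-B-B => E-B-B-B   [E ::= E - B]
E-B-B-B => B-B-B-B   [E ::= B]
B-B-B-B => (E)-B-B-B   [B ::= ( E )]
(E)-B-B-B => (B)-B-B-B   [E ::= B]
(B)-B-B-B => (v)-B-B-B   [B ::= v]
(v)-B-B-B => (v)-v-B-B   [B ::= v]
(v)-v-B-B => (v)-v-v-B   [B ::= v]
(v)-v-v-B => (v)-v-v-v   [B ::= v]

E=>E-B=>E-B-B=>E-B-B-B=>B-B-B-B=>(E)-B-B-B=>(B)-B-B-B=>(v)-B-B-B=>(v)-v-B-B=>(v)-v-v-B=>(v)-v-v-v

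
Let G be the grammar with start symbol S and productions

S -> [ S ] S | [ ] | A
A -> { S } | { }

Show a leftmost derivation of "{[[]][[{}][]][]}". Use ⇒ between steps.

S ⇒ A ⇒ {S} ⇒ {[S]S} ⇒ {[[]]S} ⇒ {[[]][S]S} ⇒ {[[]][[S]S]S} ⇒ {[[]][[A]S]S} ⇒ {[[]][[{}]S]S} ⇒ {[[]][[{}][]]S} ⇒ {[[]][[{}][]][]}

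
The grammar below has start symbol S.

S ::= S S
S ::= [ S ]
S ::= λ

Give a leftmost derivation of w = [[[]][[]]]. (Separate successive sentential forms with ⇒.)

S ⇒ [S]   [S ::= [ S ]]
[S] ⇒ [SS]   [S ::= S S]
[SS] ⇒ [[S]S]   [S ::= [ S ]]
[[S]S] ⇒ [[[S]]S]   [S ::= [ S ]]
[[[S]]S] ⇒ [[[]]S]   [S ::= λ]
[[[]]S] ⇒ [[[]][S]]   [S ::= [ S ]]
[[[]][S]] ⇒ [[[]][SS]]   [S ::= S S]
[[[]][SS]] ⇒ [[[]][SSS]]   [S ::= S S]
[[[]][SSS]] ⇒ [[[]][SSSS]]   [S ::= S S]
[[[]][SSSS]] ⇒ [[[]][[S]SSS]]   [S ::= [ S ]]
[[[]][[S]SSS]] ⇒ [[[]][[]SSS]]   [S ::= λ]
[[[]][[]SSS]] ⇒ [[[]][[]SS]]   [S ::= λ]
[[[]][[]SS]] ⇒ [[[]][[]S]]   [S ::= λ]
[[[]][[]S]] ⇒ [[[]][[]]]   [S ::= λ]

S⇒[S]⇒[SS]⇒[[S]S]⇒[[[S]]S]⇒[[[]]S]⇒[[[]][S]]⇒[[[]][SS]]⇒[[[]][SSS]]⇒[[[]][SSSS]]⇒[[[]][[S]SSS]]⇒[[[]][[]SSS]]⇒[[[]][[]SS]]⇒[[[]][[]S]]⇒[[[]][[]]]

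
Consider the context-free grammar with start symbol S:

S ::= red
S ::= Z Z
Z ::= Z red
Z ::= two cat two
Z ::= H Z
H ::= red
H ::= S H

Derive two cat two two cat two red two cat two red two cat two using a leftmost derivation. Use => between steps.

S => Z Z   [S ::= Z Z]
Z Z => Z red Z   [Z ::= Z red]
Z red Z => H Z red Z   [Z ::= H Z]
H Z red Z => S H Z red Z   [H ::= S H]
S H Z red Z => Z Z H Z red Z   [S ::= Z Z]
Z Z H Z red Z => two cat two Z H Z red Z   [Z ::= two cat two]
two cat two Z H Z red Z => two cat two two cat two H Z red Z   [Z ::= two cat two]
two cat two two cat two H Z red Z => two cat two two cat two red Z red Z   [H ::= red]
two cat two two cat two red Z red Z => two cat two two cat two red two cat two red Z   [Z ::= two cat two]
two cat two two cat two red two cat two red Z => two cat two two cat two red two cat two red two cat two   [Z ::= two cat two]

S => Z Z => Z red Z => H Z red Z => S H Z red Z => Z Z H Z red Z => two cat two Z H Z red Z => two cat two two cat two H Z red Z => two cat two two cat two red Z red Z => two cat two two cat two red two cat two red Z => two cat two two cat two red two cat two red two cat two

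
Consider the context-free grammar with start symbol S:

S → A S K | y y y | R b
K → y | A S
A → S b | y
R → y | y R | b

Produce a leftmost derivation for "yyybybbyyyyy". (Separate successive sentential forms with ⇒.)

S ⇒ ASK   [S → A S K]
ASK ⇒ SbSK   [A → S b]
SbSK ⇒ yyybSK   [S → y y y]
yyybSK ⇒ yyybASKK   [S → A S K]
yyybASKK ⇒ yyybSbSKK   [A → S b]
yyybSbSKK ⇒ yyybRbbSKK   [S → R b]
yyybRbbSKK ⇒ yyybybbSKK   [R → y]
yyybybbSKK ⇒ yyybybbyyyKK   [S → y y y]
yyybybbyyyKK ⇒ yyybybbyyyyK   [K → y]
yyybybbyyyyK ⇒ yyybybbyyyyy   [K → y]

S ⇒ ASK ⇒ SbSK ⇒ yyybSK ⇒ yyybASKK ⇒ yyybSbSKK ⇒ yyybRbbSKK ⇒ yyybybbSKK ⇒ yyybybbyyyKK ⇒ yyybybbyyyyK ⇒ yyybybbyyyyy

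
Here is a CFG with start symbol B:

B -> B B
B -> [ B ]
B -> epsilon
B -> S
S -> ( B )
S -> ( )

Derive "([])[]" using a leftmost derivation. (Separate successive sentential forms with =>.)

B => BB => BBB => SBB => (B)BB => ([B])BB => ([])BB => ([])B => ([])[B] => ([])[]

B => BB   [B -> B B]
BB => BBB   [B -> B B]
BBB => SBB   [B -> S]
SBB => (B)BB   [S -> ( B )]
(B)BB => ([B])BB   [B -> [ B ]]
([B])BB => ([])BB   [B -> epsilon]
([])BB => ([])B   [B -> epsilon]
([])B => ([])[B]   [B -> [ B ]]
([])[B] => ([])[]   [B -> epsilon]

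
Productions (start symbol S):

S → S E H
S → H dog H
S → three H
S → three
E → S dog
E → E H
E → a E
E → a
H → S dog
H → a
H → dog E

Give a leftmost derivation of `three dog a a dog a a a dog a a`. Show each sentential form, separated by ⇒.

S ⇒ three H ⇒ three dog E ⇒ three dog a E ⇒ three dog a E H ⇒ three dog a E H H ⇒ three dog a S dog H H ⇒ three dog a S E H dog H H ⇒ three dog a H dog H E H dog H H ⇒ three dog a a dog H E H dog H H ⇒ three dog a a dog a E H dog H H ⇒ three dog a a dog a a H dog H H ⇒ three dog a a dog a a a dog H H ⇒ three dog a a dog a a a dog a H ⇒ three dog a a dog a a a dog a a

S ⇒ three H   [S → three H]
three H ⇒ three dog E   [H → dog E]
three dog E ⇒ three dog a E   [E → a E]
three dog a E ⇒ three dog a E H   [E → E H]
three dog a E H ⇒ three dog a E H H   [E → E H]
three dog a E H H ⇒ three dog a S dog H H   [E → S dog]
three dog a S dog H H ⇒ three dog a S E H dog H H   [S → S E H]
three dog a S E H dog H H ⇒ three dog a H dog H E H dog H H   [S → H dog H]
three dog a H dog H E H dog H H ⇒ three dog a a dog H E H dog H H   [H → a]
three dog a a dog H E H dog H H ⇒ three dog a a dog a E H dog H H   [H → a]
three dog a a dog a E H dog H H ⇒ three dog a a dog a a H dog H H   [E → a]
three dog a a dog a a H dog H H ⇒ three dog a a dog a a a dog H H   [H → a]
three dog a a dog a a a dog H H ⇒ three dog a a dog a a a dog a H   [H → a]
three dog a a dog a a a dog a H ⇒ three dog a a dog a a a dog a a   [H → a]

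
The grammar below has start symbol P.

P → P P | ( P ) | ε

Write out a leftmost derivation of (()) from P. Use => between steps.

P => PP   [P → P P]
PP => PPP   [P → P P]
PPP => PPPP   [P → P P]
PPPP => (P)PPP   [P → ( P )]
(P)PPP => ((P))PPP   [P → ( P )]
((P))PPP => (())PPP   [P → ε]
(())PPP => (())PP   [P → ε]
(())PP => (())P   [P → ε]
(())P => (())   [P → ε]

P => PP => PPP => PPPP => (P)PPP => ((P))PPP => (())PPP => (())PP => (())P => (())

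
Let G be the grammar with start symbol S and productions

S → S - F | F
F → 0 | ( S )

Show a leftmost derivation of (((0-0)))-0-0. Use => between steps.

S => S-F   [S → S - F]
S-F => S-F-F   [S → S - F]
S-F-F => F-F-F   [S → F]
F-F-F => (S)-F-F   [F → ( S )]
(S)-F-F => (F)-F-F   [S → F]
(F)-F-F => ((S))-F-F   [F → ( S )]
((S))-F-F => ((F))-F-F   [S → F]
((F))-F-F => (((S)))-F-F   [F → ( S )]
(((S)))-F-F => (((S-F)))-F-F   [S → S - F]
(((S-F)))-F-F => (((F-F)))-F-F   [S → F]
(((F-F)))-F-F => (((0-F)))-F-F   [F → 0]
(((0-F)))-F-F => (((0-0)))-F-F   [F → 0]
(((0-0)))-F-F => (((0-0)))-0-F   [F → 0]
(((0-0)))-0-F => (((0-0)))-0-0   [F → 0]

S => S-F => S-F-F => F-F-F => (S)-F-F => (F)-F-F => ((S))-F-F => ((F))-F-F => (((S)))-F-F => (((S-F)))-F-F => (((F-F)))-F-F => (((0-F)))-F-F => (((0-0)))-F-F => (((0-0)))-0-F => (((0-0)))-0-0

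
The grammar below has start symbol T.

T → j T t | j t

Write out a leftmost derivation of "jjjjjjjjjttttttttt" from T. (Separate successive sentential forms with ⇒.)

T⇒jTt⇒jjTtt⇒jjjTttt⇒jjjjTtttt⇒jjjjjTttttt⇒jjjjjjTtttttt⇒jjjjjjjTttttttt⇒jjjjjjjjTtttttttt⇒jjjjjjjjjttttttttt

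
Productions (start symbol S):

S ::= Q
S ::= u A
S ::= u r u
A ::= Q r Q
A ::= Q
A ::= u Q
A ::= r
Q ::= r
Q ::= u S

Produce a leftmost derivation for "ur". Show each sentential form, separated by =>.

S => Q => uS => uQ => ur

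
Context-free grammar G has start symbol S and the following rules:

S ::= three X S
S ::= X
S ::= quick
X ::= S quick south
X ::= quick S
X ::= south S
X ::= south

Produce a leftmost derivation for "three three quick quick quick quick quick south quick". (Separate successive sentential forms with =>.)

S => three X S   [S ::= three X S]
three X S => three S quick south S   [X ::= S quick south]
three S quick south S => three three X S quick south S   [S ::= three X S]
three three X S quick south S => three three quick S S quick south S   [X ::= quick S]
three three quick S S quick south S => three three quick X S quick south S   [S ::= X]
three three quick X S quick south S => three three quick quick S S quick south S   [X ::= quick S]
three three quick quick S S quick south S => three three quick quick quick S quick south S   [S ::= quick]
three three quick quick quick S quick south S => three three quick quick quick quick quick south S   [S ::= quick]
three three quick quick quick quick quick south S => three three quick quick quick quick quick south quick   [S ::= quick]

S => three X S => three S quick south S => three three X S quick south S => three three quick S S quick south S => three three quick X S quick south S => three three quick quick S S quick south S => three three quick quick quick S quick south S => three three quick quick quick quick quick south S => three three quick quick quick quick quick south quick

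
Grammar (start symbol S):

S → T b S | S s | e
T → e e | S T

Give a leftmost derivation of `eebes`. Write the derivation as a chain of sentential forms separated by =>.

S => Ss => TbSs => eebSs => eebes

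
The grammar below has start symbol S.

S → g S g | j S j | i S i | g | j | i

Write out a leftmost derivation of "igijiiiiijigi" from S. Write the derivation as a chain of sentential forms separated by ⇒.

S⇒iSi⇒igSgi⇒igiSigi⇒igijSjigi⇒igijiSijigi⇒igijiiSiijigi⇒igijiiiiijigi

S ⇒ iSi   [S → i S i]
iSi ⇒ igSgi   [S → g S g]
igSgi ⇒ igiSigi   [S → i S i]
igiSigi ⇒ igijSjigi   [S → j S j]
igijSjigi ⇒ igijiSijigi   [S → i S i]
igijiSijigi ⇒ igijiiSiijigi   [S → i S i]
igijiiSiijigi ⇒ igijiiiiijigi   [S → i]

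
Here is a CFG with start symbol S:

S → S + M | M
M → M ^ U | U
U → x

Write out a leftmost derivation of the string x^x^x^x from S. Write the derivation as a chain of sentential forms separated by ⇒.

S ⇒ M   [S → M]
M ⇒ M^U   [M → M ^ U]
M^U ⇒ M^U^U   [M → M ^ U]
M^U^U ⇒ M^U^U^U   [M → M ^ U]
M^U^U^U ⇒ U^U^U^U   [M → U]
U^U^U^U ⇒ x^U^U^U   [U → x]
x^U^U^U ⇒ x^x^U^U   [U → x]
x^x^U^U ⇒ x^x^x^U   [U → x]
x^x^x^U ⇒ x^x^x^x   [U → x]

S ⇒ M ⇒ M^U ⇒ M^U^U ⇒ M^U^U^U ⇒ U^U^U^U ⇒ x^U^U^U ⇒ x^x^U^U ⇒ x^x^x^U ⇒ x^x^x^x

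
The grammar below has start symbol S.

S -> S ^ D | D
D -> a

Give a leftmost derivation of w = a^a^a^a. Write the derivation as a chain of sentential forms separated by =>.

S=>S^D=>S^D^D=>S^D^D^D=>D^D^D^D=>a^D^D^D=>a^a^D^D=>a^a^a^D=>a^a^a^a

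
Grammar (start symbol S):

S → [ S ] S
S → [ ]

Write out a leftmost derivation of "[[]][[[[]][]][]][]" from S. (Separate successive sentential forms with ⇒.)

S ⇒ [S]S ⇒ [[]]S ⇒ [[]][S]S ⇒ [[]][[S]S]S ⇒ [[]][[[S]S]S]S ⇒ [[]][[[[]]S]S]S ⇒ [[]][[[[]][]]S]S ⇒ [[]][[[[]][]][]]S ⇒ [[]][[[[]][]][]][]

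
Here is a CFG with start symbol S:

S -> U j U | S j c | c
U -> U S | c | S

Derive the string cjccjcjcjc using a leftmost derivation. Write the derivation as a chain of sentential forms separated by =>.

S=>Sjc=>Sjcjc=>UjUjcjc=>cjUjcjc=>cjSjcjc=>cjUjUjcjc=>cjUSjUjcjc=>cjcSjUjcjc=>cjccjUjcjc=>cjccjcjcjc

S => Sjc   [S -> S j c]
Sjc => Sjcjc   [S -> S j c]
Sjcjc => UjUjcjc   [S -> U j U]
UjUjcjc => cjUjcjc   [U -> c]
cjUjcjc => cjSjcjc   [U -> S]
cjSjcjc => cjUjUjcjc   [S -> U j U]
cjUjUjcjc => cjUSjUjcjc   [U -> U S]
cjUSjUjcjc => cjcSjUjcjc   [U -> c]
cjcSjUjcjc => cjccjUjcjc   [S -> c]
cjccjUjcjc => cjccjcjcjc   [U -> c]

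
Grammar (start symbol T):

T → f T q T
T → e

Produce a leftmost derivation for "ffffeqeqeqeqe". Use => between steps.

T => fTqT   [T → f T q T]
fTqT => ffTqTqT   [T → f T q T]
ffTqTqT => fffTqTqTqT   [T → f T q T]
fffTqTqTqT => ffffTqTqTqTqT   [T → f T q T]
ffffTqTqTqTqT => ffffeqTqTqTqT   [T → e]
ffffeqTqTqTqT => ffffeqeqTqTqT   [T → e]
ffffeqeqTqTqT => ffffeqeqeqTqT   [T → e]
ffffeqeqeqTqT => ffffeqeqeqeqT   [T → e]
ffffeqeqeqeqT => ffffeqeqeqeqe   [T → e]

T => fTqT => ffTqTqT => fffTqTqTqT => ffffTqTqTqTqT => ffffeqTqTqTqT => ffffeqeqTqTqT => ffffeqeqeqTqT => ffffeqeqeqeqT => ffffeqeqeqeqe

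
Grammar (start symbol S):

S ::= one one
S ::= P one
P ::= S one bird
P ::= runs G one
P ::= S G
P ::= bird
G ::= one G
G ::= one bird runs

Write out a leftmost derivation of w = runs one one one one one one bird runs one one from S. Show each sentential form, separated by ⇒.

S ⇒ P one   [S ::= P one]
P one ⇒ runs G one one   [P ::= runs G one]
runs G one one ⇒ runs one G one one   [G ::= one G]
runs one G one one ⇒ runs one one G one one   [G ::= one G]
runs one one G one one ⇒ runs one one one G one one   [G ::= one G]
runs one one one G one one ⇒ runs one one one one G one one   [G ::= one G]
runs one one one one G one one ⇒ runs one one one one one G one one   [G ::= one G]
runs one one one one one G one one ⇒ runs one one one one one one bird runs one one   [G ::= one bird runs]

S ⇒ P one ⇒ runs G one one ⇒ runs one G one one ⇒ runs one one G one one ⇒ runs one one one G one one ⇒ runs one one one one G one one ⇒ runs one one one one one G one one ⇒ runs one one one one one one bird runs one one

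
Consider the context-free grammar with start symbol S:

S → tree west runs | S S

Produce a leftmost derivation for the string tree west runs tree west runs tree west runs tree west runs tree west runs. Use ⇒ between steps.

S ⇒ S S   [S → S S]
S S ⇒ S S S   [S → S S]
S S S ⇒ S S S S   [S → S S]
S S S S ⇒ S S S S S   [S → S S]
S S S S S ⇒ tree west runs S S S S   [S → tree west runs]
tree west runs S S S S ⇒ tree west runs tree west runs S S S   [S → tree west runs]
tree west runs tree west runs S S S ⇒ tree west runs tree west runs tree west runs S S   [S → tree west runs]
tree west runs tree west runs tree west runs S S ⇒ tree west runs tree west runs tree west runs tree west runs S   [S → tree west runs]
tree west runs tree west runs tree west runs tree west runs S ⇒ tree west runs tree west runs tree west runs tree west runs tree west runs   [S → tree west runs]

S ⇒ S S ⇒ S S S ⇒ S S S S ⇒ S S S S S ⇒ tree west runs S S S S ⇒ tree west runs tree west runs S S S ⇒ tree west runs tree west runs tree west runs S S ⇒ tree west runs tree west runs tree west runs tree west runs S ⇒ tree west runs tree west runs tree west runs tree west runs tree west runs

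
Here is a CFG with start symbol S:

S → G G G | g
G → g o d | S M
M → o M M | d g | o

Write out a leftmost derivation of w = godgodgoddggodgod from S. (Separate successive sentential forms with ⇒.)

S ⇒ GGG ⇒ SMGG ⇒ GGGMGG ⇒ godGGMGG ⇒ godgodGMGG ⇒ godgodgodMGG ⇒ godgodgoddgGG ⇒ godgodgoddggodG ⇒ godgodgoddggodgod

S ⇒ GGG   [S → G G G]
GGG ⇒ SMGG   [G → S M]
SMGG ⇒ GGGMGG   [S → G G G]
GGGMGG ⇒ godGGMGG   [G → g o d]
godGGMGG ⇒ godgodGMGG   [G → g o d]
godgodGMGG ⇒ godgodgodMGG   [G → g o d]
godgodgodMGG ⇒ godgodgoddgGG   [M → d g]
godgodgoddgGG ⇒ godgodgoddggodG   [G → g o d]
godgodgoddggodG ⇒ godgodgoddggodgod   [G → g o d]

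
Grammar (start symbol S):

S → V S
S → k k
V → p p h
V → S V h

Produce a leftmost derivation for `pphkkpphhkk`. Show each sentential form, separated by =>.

S => VS   [S → V S]
VS => SVhS   [V → S V h]
SVhS => VSVhS   [S → V S]
VSVhS => pphSVhS   [V → p p h]
pphSVhS => pphkkVhS   [S → k k]
pphkkVhS => pphkkpphhS   [V → p p h]
pphkkpphhS => pphkkpphhkk   [S → k k]

S => VS => SVhS => VSVhS => pphSVhS => pphkkVhS => pphkkpphhS => pphkkpphhkk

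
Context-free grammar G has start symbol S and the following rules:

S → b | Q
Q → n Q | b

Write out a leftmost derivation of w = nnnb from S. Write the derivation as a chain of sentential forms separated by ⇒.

S ⇒ Q   [S → Q]
Q ⇒ nQ   [Q → n Q]
nQ ⇒ nnQ   [Q → n Q]
nnQ ⇒ nnnQ   [Q → n Q]
nnnQ ⇒ nnnb   [Q → b]

S ⇒ Q ⇒ nQ ⇒ nnQ ⇒ nnnQ ⇒ nnnb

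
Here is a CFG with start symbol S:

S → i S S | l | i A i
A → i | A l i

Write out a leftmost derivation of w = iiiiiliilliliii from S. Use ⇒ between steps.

S ⇒ iSS   [S → i S S]
iSS ⇒ iiSSS   [S → i S S]
iiSSS ⇒ iiiSSSS   [S → i S S]
iiiSSSS ⇒ iiiiAiSSS   [S → i A i]
iiiiAiSSS ⇒ iiiiAliiSSS   [A → A l i]
iiiiAliiSSS ⇒ iiiiiliiSSS   [A → i]
iiiiiliiSSS ⇒ iiiiiliilSS   [S → l]
iiiiiliilSS ⇒ iiiiiliillS   [S → l]
iiiiiliillS ⇒ iiiiiliilliSS   [S → i S S]
iiiiiliilliSS ⇒ iiiiiliillilS   [S → l]
iiiiiliillilS ⇒ iiiiiliilliliAi   [S → i A i]
iiiiiliilliliAi ⇒ iiiiiliilliliii   [A → i]

S ⇒ iSS ⇒ iiSSS ⇒ iiiSSSS ⇒ iiiiAiSSS ⇒ iiiiAliiSSS ⇒ iiiiiliiSSS ⇒ iiiiiliilSS ⇒ iiiiiliillS ⇒ iiiiiliilliSS ⇒ iiiiiliillilS ⇒ iiiiiliilliliAi ⇒ iiiiiliilliliii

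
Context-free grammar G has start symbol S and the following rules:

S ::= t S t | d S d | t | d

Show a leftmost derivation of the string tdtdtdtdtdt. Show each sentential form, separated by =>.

S => tSt   [S ::= t S t]
tSt => tdSdt   [S ::= d S d]
tdSdt => tdtStdt   [S ::= t S t]
tdtStdt => tdtdSdtdt   [S ::= d S d]
tdtdSdtdt => tdtdtStdtdt   [S ::= t S t]
tdtdtStdtdt => tdtdtdtdtdt   [S ::= d]

S => tSt => tdSdt => tdtStdt => tdtdSdtdt => tdtdtStdtdt => tdtdtdtdtdt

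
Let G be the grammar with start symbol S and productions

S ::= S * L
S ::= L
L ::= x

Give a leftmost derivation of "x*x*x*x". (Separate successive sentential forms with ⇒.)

S⇒S*L⇒S*L*L⇒S*L*L*L⇒L*L*L*L⇒x*L*L*L⇒x*x*L*L⇒x*x*x*L⇒x*x*x*x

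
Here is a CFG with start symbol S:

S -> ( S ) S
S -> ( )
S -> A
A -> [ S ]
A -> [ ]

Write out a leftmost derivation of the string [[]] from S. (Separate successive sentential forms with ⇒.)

S ⇒ A ⇒ [S] ⇒ [A] ⇒ [[]]

S ⇒ A   [S -> A]
A ⇒ [S]   [A -> [ S ]]
[S] ⇒ [A]   [S -> A]
[A] ⇒ [[]]   [A -> [ ]]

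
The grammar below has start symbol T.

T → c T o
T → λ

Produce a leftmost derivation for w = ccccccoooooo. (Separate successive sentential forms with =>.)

T => cTo => ccToo => cccTooo => ccccToooo => cccccTooooo => ccccccToooooo => ccccccoooooo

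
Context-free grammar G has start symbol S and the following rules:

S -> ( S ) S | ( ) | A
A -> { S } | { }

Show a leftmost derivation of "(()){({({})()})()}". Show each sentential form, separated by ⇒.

S⇒(S)S⇒(())S⇒(())A⇒(()){S}⇒(()){(S)S}⇒(()){(A)S}⇒(()){({S})S}⇒(()){({(S)S})S}⇒(()){({(A)S})S}⇒(()){({({})S})S}⇒(()){({({})()})S}⇒(()){({({})()})()}

S ⇒ (S)S   [S -> ( S ) S]
(S)S ⇒ (())S   [S -> ( )]
(())S ⇒ (())A   [S -> A]
(())A ⇒ (()){S}   [A -> { S }]
(()){S} ⇒ (()){(S)S}   [S -> ( S ) S]
(()){(S)S} ⇒ (()){(A)S}   [S -> A]
(()){(A)S} ⇒ (()){({S})S}   [A -> { S }]
(()){({S})S} ⇒ (()){({(S)S})S}   [S -> ( S ) S]
(()){({(S)S})S} ⇒ (()){({(A)S})S}   [S -> A]
(()){({(A)S})S} ⇒ (()){({({})S})S}   [A -> { }]
(()){({({})S})S} ⇒ (()){({({})()})S}   [S -> ( )]
(()){({({})()})S} ⇒ (()){({({})()})()}   [S -> ( )]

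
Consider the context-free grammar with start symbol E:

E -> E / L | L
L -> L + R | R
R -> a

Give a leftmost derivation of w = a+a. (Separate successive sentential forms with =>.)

E => L => L+R => R+R => a+R => a+a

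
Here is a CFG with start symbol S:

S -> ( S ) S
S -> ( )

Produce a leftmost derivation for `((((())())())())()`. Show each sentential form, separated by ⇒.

S ⇒ (S)S   [S -> ( S ) S]
(S)S ⇒ ((S)S)S   [S -> ( S ) S]
((S)S)S ⇒ (((S)S)S)S   [S -> ( S ) S]
(((S)S)S)S ⇒ ((((S)S)S)S)S   [S -> ( S ) S]
((((S)S)S)S)S ⇒ ((((())S)S)S)S   [S -> ( )]
((((())S)S)S)S ⇒ ((((())())S)S)S   [S -> ( )]
((((())())S)S)S ⇒ ((((())())())S)S   [S -> ( )]
((((())())())S)S ⇒ ((((())())())())S   [S -> ( )]
((((())())())())S ⇒ ((((())())())())()   [S -> ( )]

S ⇒ (S)S ⇒ ((S)S)S ⇒ (((S)S)S)S ⇒ ((((S)S)S)S)S ⇒ ((((())S)S)S)S ⇒ ((((())())S)S)S ⇒ ((((())())())S)S ⇒ ((((())())())())S ⇒ ((((())())())())()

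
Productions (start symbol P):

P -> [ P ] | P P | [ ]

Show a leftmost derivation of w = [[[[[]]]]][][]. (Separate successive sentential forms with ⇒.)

P ⇒ PP ⇒ [P]P ⇒ [[P]]P ⇒ [[[P]]]P ⇒ [[[[P]]]]P ⇒ [[[[[]]]]]P ⇒ [[[[[]]]]]PP ⇒ [[[[[]]]]][]P ⇒ [[[[[]]]]][][]

P ⇒ PP   [P -> P P]
PP ⇒ [P]P   [P -> [ P ]]
[P]P ⇒ [[P]]P   [P -> [ P ]]
[[P]]P ⇒ [[[P]]]P   [P -> [ P ]]
[[[P]]]P ⇒ [[[[P]]]]P   [P -> [ P ]]
[[[[P]]]]P ⇒ [[[[[]]]]]P   [P -> [ ]]
[[[[[]]]]]P ⇒ [[[[[]]]]]PP   [P -> P P]
[[[[[]]]]]PP ⇒ [[[[[]]]]][]P   [P -> [ ]]
[[[[[]]]]][]P ⇒ [[[[[]]]]][][]   [P -> [ ]]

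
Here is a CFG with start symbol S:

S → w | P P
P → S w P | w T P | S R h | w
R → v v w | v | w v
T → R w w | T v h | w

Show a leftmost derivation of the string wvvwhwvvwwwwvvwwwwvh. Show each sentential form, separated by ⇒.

S ⇒ PP   [S → P P]
PP ⇒ SRhP   [P → S R h]
SRhP ⇒ wRhP   [S → w]
wRhP ⇒ wvvwhP   [R → v v w]
wvvwhP ⇒ wvvwhwTP   [P → w T P]
wvvwhwTP ⇒ wvvwhwRwwP   [T → R w w]
wvvwhwRwwP ⇒ wvvwhwvvwwwP   [R → v v w]
wvvwhwvvwwwP ⇒ wvvwhwvvwwwwTP   [P → w T P]
wvvwhwvvwwwwTP ⇒ wvvwhwvvwwwwRwwP   [T → R w w]
wvvwhwvvwwwwRwwP ⇒ wvvwhwvvwwwwvvwwwP   [R → v v w]
wvvwhwvvwwwwvvwwwP ⇒ wvvwhwvvwwwwvvwwwSRh   [P → S R h]
wvvwhwvvwwwwvvwwwSRh ⇒ wvvwhwvvwwwwvvwwwwRh   [S → w]
wvvwhwvvwwwwvvwwwwRh ⇒ wvvwhwvvwwwwvvwwwwvh   [R → v]

S ⇒ PP ⇒ SRhP ⇒ wRhP ⇒ wvvwhP ⇒ wvvwhwTP ⇒ wvvwhwRwwP ⇒ wvvwhwvvwwwP ⇒ wvvwhwvvwwwwTP ⇒ wvvwhwvvwwwwRwwP ⇒ wvvwhwvvwwwwvvwwwP ⇒ wvvwhwvvwwwwvvwwwSRh ⇒ wvvwhwvvwwwwvvwwwwRh ⇒ wvvwhwvvwwwwvvwwwwvh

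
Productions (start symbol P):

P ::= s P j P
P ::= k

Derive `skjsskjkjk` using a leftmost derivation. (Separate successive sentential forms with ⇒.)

P⇒sPjP⇒skjP⇒skjsPjP⇒skjssPjPjP⇒skjsskjPjP⇒skjsskjkjP⇒skjsskjkjk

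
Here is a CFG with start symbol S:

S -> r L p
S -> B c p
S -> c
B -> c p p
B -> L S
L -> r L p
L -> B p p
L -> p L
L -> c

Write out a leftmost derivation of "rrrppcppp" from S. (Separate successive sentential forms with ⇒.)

S ⇒ rLp   [S -> r L p]
rLp ⇒ rrLpp   [L -> r L p]
rrLpp ⇒ rrrLppp   [L -> r L p]
rrrLppp ⇒ rrrpLppp   [L -> p L]
rrrpLppp ⇒ rrrppLppp   [L -> p L]
rrrppLppp ⇒ rrrppcppp   [L -> c]

S⇒rLp⇒rrLpp⇒rrrLppp⇒rrrpLppp⇒rrrppLppp⇒rrrppcppp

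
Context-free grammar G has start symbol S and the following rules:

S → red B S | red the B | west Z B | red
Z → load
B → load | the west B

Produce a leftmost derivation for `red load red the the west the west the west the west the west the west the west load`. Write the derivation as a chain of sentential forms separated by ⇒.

S ⇒ red B S   [S → red B S]
red B S ⇒ red load S   [B → load]
red load S ⇒ red load red the B   [S → red the B]
red load red the B ⇒ red load red the the west B   [B → the west B]
red load red the the west B ⇒ red load red the the west the west B   [B → the west B]
red load red the the west the west B ⇒ red load red the the west the west the west B   [B → the west B]
red load red the the west the west the west B ⇒ red load red the the west the west the west the west B   [B → the west B]
red load red the the west the west the west the west B ⇒ red load red the the west the west the west the west the west B   [B → the west B]
red load red the the west the west the west the west the west B ⇒ red load red the the west the west the west the west the west the west B   [B → the west B]
red load red the the west the west the west the west the west the west B ⇒ red load red the the west the west the west the west the west the west the west B   [B → the west B]
red load red the the west the west the west the west the west the west the west B ⇒ red load red the the west the west the west the west the west the west the west load   [B → load]

S ⇒ red B S ⇒ red load S ⇒ red load red the B ⇒ red load red the the west B ⇒ red load red the the west the west B ⇒ red load red the the west the west the west B ⇒ red load red the the west the west the west the west B ⇒ red load red the the west the west the west the west the west B ⇒ red load red the the west the west the west the west the west the west B ⇒ red load red the the west the west the west the west the west the west the west B ⇒ red load red the the west the west the west the west the west the west the west load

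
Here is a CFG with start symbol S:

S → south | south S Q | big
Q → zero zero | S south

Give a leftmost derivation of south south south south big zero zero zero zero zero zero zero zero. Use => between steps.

S => south S Q   [S → south S Q]
south S Q => south south S Q Q   [S → south S Q]
south south S Q Q => south south south S Q Q Q   [S → south S Q]
south south south S Q Q Q => south south south south S Q Q Q Q   [S → south S Q]
south south south south S Q Q Q Q => south south south south big Q Q Q Q   [S → big]
south south south south big Q Q Q Q => south south south south big zero zero Q Q Q   [Q → zero zero]
south south south south big zero zero Q Q Q => south south south south big zero zero zero zero Q Q   [Q → zero zero]
south south south south big zero zero zero zero Q Q => south south south south big zero zero zero zero zero zero Q   [Q → zero zero]
south south south south big zero zero zero zero zero zero Q => south south south south big zero zero zero zero zero zero zero zero   [Q → zero zero]

S => south S Q => south south S Q Q => south south south S Q Q Q => south south south south S Q Q Q Q => south south south south big Q Q Q Q => south south south south big zero zero Q Q Q => south south south south big zero zero zero zero Q Q => south south south south big zero zero zero zero zero zero Q => south south south south big zero zero zero zero zero zero zero zero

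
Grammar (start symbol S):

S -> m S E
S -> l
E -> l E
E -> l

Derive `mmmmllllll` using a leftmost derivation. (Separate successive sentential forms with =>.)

S=>mSE=>mmSEE=>mmmSEEE=>mmmmSEEEE=>mmmmlEEEE=>mmmmllEEEE=>mmmmlllEEE=>mmmmllllEE=>mmmmlllllE=>mmmmllllll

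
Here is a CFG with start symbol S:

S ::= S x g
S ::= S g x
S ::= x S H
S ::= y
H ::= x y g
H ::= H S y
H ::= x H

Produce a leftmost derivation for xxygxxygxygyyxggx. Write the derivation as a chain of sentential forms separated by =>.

S => Sgx   [S ::= S g x]
Sgx => Sxggx   [S ::= S x g]
Sxggx => xSHxggx   [S ::= x S H]
xSHxggx => xxSHHxggx   [S ::= x S H]
xxSHHxggx => xxSgxHHxggx   [S ::= S g x]
xxSgxHHxggx => xxygxHHxggx   [S ::= y]
xxygxHHxggx => xxygxxygHxggx   [H ::= x y g]
xxygxxygHxggx => xxygxxygHSyxggx   [H ::= H S y]
xxygxxygHSyxggx => xxygxxygxygSyxggx   [H ::= x y g]
xxygxxygxygSyxggx => xxygxxygxygyyxggx   [S ::= y]

S=>Sgx=>Sxggx=>xSHxggx=>xxSHHxggx=>xxSgxHHxggx=>xxygxHHxggx=>xxygxxygHxggx=>xxygxxygHSyxggx=>xxygxxygxygSyxggx=>xxygxxygxygyyxggx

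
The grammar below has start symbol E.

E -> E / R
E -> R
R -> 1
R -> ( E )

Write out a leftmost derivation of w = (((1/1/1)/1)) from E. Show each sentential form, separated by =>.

E => R   [E -> R]
R => (E)   [R -> ( E )]
(E) => (R)   [E -> R]
(R) => ((E))   [R -> ( E )]
((E)) => ((E/R))   [E -> E / R]
((E/R)) => ((R/R))   [E -> R]
((R/R)) => (((E)/R))   [R -> ( E )]
(((E)/R)) => (((E/R)/R))   [E -> E / R]
(((E/R)/R)) => (((E/R/R)/R))   [E -> E / R]
(((E/R/R)/R)) => (((R/R/R)/R))   [E -> R]
(((R/R/R)/R)) => (((1/R/R)/R))   [R -> 1]
(((1/R/R)/R)) => (((1/1/R)/R))   [R -> 1]
(((1/1/R)/R)) => (((1/1/1)/R))   [R -> 1]
(((1/1/1)/R)) => (((1/1/1)/1))   [R -> 1]

E=>R=>(E)=>(R)=>((E))=>((E/R))=>((R/R))=>(((E)/R))=>(((E/R)/R))=>(((E/R/R)/R))=>(((R/R/R)/R))=>(((1/R/R)/R))=>(((1/1/R)/R))=>(((1/1/1)/R))=>(((1/1/1)/1))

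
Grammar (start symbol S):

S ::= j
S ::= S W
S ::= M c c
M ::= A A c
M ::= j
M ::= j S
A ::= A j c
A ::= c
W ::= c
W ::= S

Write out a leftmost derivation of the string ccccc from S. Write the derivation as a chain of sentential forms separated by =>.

S => Mcc   [S ::= M c c]
Mcc => AAccc   [M ::= A A c]
AAccc => cAccc   [A ::= c]
cAccc => ccccc   [A ::= c]

S => Mcc => AAccc => cAccc => ccccc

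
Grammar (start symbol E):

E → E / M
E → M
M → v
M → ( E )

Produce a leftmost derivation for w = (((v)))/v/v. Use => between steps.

E => E/M => E/M/M => M/M/M => (E)/M/M => (M)/M/M => ((E))/M/M => ((M))/M/M => (((E)))/M/M => (((M)))/M/M => (((v)))/M/M => (((v)))/v/M => (((v)))/v/v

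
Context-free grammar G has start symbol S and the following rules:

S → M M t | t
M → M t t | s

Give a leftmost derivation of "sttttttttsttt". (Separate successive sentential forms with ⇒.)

S ⇒ MMt   [S → M M t]
MMt ⇒ MttMt   [M → M t t]
MttMt ⇒ MttttMt   [M → M t t]
MttttMt ⇒ MttttttMt   [M → M t t]
MttttttMt ⇒ MttttttttMt   [M → M t t]
MttttttttMt ⇒ sttttttttMt   [M → s]
sttttttttMt ⇒ sttttttttMttt   [M → M t t]
sttttttttMttt ⇒ sttttttttsttt   [M → s]

S ⇒ MMt ⇒ MttMt ⇒ MttttMt ⇒ MttttttMt ⇒ MttttttttMt ⇒ sttttttttMt ⇒ sttttttttMttt ⇒ sttttttttsttt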